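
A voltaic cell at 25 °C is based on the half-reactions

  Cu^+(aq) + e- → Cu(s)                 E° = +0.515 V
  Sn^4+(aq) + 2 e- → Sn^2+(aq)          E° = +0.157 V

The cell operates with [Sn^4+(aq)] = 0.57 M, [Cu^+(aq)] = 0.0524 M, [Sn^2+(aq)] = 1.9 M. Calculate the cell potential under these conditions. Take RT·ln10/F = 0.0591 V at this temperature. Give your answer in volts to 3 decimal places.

Cu⁺/Cu is reduced (cathode, E° = +0.515 V) and Sn⁴⁺/Sn²⁺ is oxidized (anode).
The standard potential is +0.515 − (+0.157) = +0.358 V and the balanced reaction transfers n = 2 electrons.
The balanced reaction is 2 Cu^+(aq) + Sn^2+(aq) → 2 Cu(s) + Sn^4+(aq), so Q = [Sn^4+(aq)] / ([Cu^+(aq)]^2·[Sn^2+(aq)]) = 109 and log Q = 2.038.
Applying E = E° − (RT ln10/nF)·log Q gives +0.358 − (0.0591/2)(2.038) = +0.298 V.

+0.298 V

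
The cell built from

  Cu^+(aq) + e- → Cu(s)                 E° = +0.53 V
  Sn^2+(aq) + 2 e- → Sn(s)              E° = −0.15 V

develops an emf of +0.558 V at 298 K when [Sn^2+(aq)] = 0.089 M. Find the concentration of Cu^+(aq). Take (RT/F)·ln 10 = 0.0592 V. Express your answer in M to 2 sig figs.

Cu⁺/Cu is the cathode (higher E°); E°cell = +0.53 − (−0.15) = +0.68 V with n = 2.
From the Nernst equation, log Q = n(E° − E)/0.0592 = 2·(+0.68 − (+0.558))/0.0592 = 4.122.
For 2 Cu^+(aq) + Sn(s) → 2 Cu(s) + Sn^2+(aq), the reaction quotient is Q = [Sn^2+(aq)] / [Cu^+(aq)]^2.
Substituting the known concentrations and solving, log [Cu^+(aq)] = −2.586 and [Cu^+(aq)] = 0.0026 M.

0.0026 M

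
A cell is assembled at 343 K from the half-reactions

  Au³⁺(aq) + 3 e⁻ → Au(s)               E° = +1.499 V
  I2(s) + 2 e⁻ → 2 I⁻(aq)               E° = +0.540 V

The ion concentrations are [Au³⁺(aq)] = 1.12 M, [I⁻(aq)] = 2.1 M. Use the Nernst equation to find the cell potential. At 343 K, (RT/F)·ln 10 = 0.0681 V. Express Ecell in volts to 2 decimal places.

Since E°(Au³⁺/Au) > E°(I₂/I⁻), Au³⁺/Au serves as the cathode.
E°cell = +1.499 − (+0.540) = +0.959 V, with n = 6 electrons transferred.
For the overall reaction 2 Au³⁺(aq) + 6 I⁻(aq) → 2 Au(s) + 3 I2(s), Q = 1 / ([Au³⁺(aq)]^2·[I⁻(aq)]^6) = 0.00929, giving log Q = −2.032.
Applying E = E° − (RT ln10/nF)·log Q gives +0.959 − (0.0681/6)(−2.032) = +0.98 V.

+0.98 V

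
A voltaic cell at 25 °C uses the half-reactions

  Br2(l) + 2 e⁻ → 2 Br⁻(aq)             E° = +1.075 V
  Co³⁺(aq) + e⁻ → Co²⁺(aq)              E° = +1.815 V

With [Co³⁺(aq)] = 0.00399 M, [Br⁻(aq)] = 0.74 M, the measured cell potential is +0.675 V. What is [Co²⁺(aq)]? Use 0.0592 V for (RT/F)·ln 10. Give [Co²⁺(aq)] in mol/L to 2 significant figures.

0.037 M

The Co³⁺/Co²⁺ couple has the larger reduction potential, so it is the cathode: E°cell = +1.815 − (+1.075) = +0.740 V and n = 2.
Rearranging E = E° − (0.0592/n)·log Q gives log Q = 2(+0.740 − (+0.675))/0.0592 = 2.196.
Balancing electrons gives 2 Co³⁺(aq) + 2 Br⁻(aq) → 2 Co²⁺(aq) + Br2(l); thus Q = [Co²⁺(aq)]^2 / ([Co³⁺(aq)]^2·[Br⁻(aq)]^2).
Isolating [Co²⁺(aq)] in Q = 10^{2.196} yields log [Co²⁺(aq)] = −1.432, i.e. 0.037 M.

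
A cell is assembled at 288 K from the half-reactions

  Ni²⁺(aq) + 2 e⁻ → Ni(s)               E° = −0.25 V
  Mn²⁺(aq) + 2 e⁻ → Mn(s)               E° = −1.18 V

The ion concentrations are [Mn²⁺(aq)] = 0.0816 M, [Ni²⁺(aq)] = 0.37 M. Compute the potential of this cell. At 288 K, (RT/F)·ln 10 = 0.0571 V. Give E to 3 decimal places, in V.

+0.949 V

Since E°(Ni²⁺/Ni) > E°(Mn²⁺/Mn), Ni²⁺/Ni serves as the cathode.
E°cell = −0.25 − (−1.18) = +0.93 V, with n = 2 electrons transferred.
Balancing gives Ni²⁺(aq) + Mn(s) → Ni(s) + Mn²⁺(aq); hence Q = [Mn²⁺(aq)] / [Ni²⁺(aq)] = 0.221 (log Q = −0.657).
Applying E = E° − (RT ln10/nF)·log Q gives +0.93 − (0.0571/2)(−0.657) = +0.949 V.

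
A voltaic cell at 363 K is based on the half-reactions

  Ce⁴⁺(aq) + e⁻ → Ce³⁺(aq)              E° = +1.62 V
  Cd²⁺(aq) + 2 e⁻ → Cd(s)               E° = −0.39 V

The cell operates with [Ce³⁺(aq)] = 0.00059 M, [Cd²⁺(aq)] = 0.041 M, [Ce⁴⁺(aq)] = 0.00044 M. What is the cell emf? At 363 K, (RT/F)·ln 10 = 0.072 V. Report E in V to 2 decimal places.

+2.05 V

Since E°(Ce⁴⁺/Ce³⁺) > E°(Cd²⁺/Cd), Ce⁴⁺/Ce³⁺ serves as the cathode.
E°cell = +1.62 − (−0.39) = +2.01 V, with n = 2 electrons transferred.
Balancing gives 2 Ce⁴⁺(aq) + Cd(s) → 2 Ce³⁺(aq) + Cd²⁺(aq); hence Q = ([Ce³⁺(aq)]^2·[Cd²⁺(aq)]) / [Ce⁴⁺(aq)]^2 = 0.0737 (log Q = −1.132).
E = E° − (0.072/n)·log Q = +2.01 − (0.072/2)(−1.132) = +2.05 V.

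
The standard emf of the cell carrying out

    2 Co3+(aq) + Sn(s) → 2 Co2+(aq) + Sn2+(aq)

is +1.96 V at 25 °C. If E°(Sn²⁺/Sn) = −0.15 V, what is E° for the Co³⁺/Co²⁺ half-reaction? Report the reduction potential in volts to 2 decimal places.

In the reaction as written the Co³⁺/Co²⁺ couple is reduced (cathode) and Sn²⁺/Sn is oxidized (anode), so E°cell = E°(Co³⁺/Co²⁺) − E°(Sn²⁺/Sn).
E°(Co³⁺/Co²⁺) = E°cell + E°(anode) = +1.96 + (−0.15) = +1.81 V.

+1.81 V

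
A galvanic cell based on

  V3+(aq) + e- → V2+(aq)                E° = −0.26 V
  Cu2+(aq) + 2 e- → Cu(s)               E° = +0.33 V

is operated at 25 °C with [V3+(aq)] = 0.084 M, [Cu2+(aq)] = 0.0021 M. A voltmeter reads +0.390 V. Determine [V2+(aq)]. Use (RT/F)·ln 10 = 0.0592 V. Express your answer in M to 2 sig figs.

The Cu²⁺/Cu couple has the larger reduction potential, so it is the cathode: E°cell = +0.33 − (−0.26) = +0.59 V and n = 2.
Rearranging E = E° − (0.0592/n)·log Q gives log Q = 2(+0.59 − (+0.390))/0.0592 = 6.757.
For Cu2+(aq) + 2 V2+(aq) → Cu(s) + 2 V3+(aq), the reaction quotient is Q = [V3+(aq)]^2 / ([Cu2+(aq)]·[V2+(aq)]^2).
Isolating [V2+(aq)] in Q = 10^{6.757} yields log [V2+(aq)] = −3.115, i.e. 0.00077 M.

0.00077 M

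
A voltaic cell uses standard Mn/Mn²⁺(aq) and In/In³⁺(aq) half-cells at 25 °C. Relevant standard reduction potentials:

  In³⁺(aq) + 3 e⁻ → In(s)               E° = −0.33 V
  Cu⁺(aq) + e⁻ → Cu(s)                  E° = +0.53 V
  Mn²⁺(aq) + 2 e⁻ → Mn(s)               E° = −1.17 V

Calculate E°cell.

+0.84 V

The In³⁺/In couple has the higher E°, so In ion is reduced (cathode) and Mn is oxidized (anode).
E°cell = E°(cathode) − E°(anode) = −0.33 − (−1.17) = +0.84 V.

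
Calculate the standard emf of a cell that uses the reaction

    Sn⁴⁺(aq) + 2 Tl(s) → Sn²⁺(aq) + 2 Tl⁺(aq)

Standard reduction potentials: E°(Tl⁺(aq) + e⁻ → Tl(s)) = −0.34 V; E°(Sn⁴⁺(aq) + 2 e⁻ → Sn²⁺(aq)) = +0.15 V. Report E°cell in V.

+0.49 V

In the reaction as written, Sn⁴⁺(aq) is reduced (cathode) and Tl⁺(aq) is produced by oxidation at the anode.
E°cell = E°(cathode) − E°(anode) = +0.15 − (−0.34) = +0.49 V.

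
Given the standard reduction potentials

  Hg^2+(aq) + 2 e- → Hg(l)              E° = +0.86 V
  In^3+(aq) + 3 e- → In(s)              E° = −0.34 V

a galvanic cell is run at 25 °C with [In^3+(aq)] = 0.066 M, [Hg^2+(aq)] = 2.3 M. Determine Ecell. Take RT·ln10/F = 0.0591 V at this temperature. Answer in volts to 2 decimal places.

+1.23 V

The Hg²⁺/Hg couple has the more positive E°, so it is the cathode; In³⁺/In is the anode.
E°cell = +0.86 − (−0.34) = +1.20 V, with n = 6 electrons transferred.
The balanced reaction is 3 Hg^2+(aq) + 2 In(s) → 3 Hg(l) + 2 In^3+(aq), so Q = [In^3+(aq)]^2 / [Hg^2+(aq)]^3 = 0.000358 and log Q = −3.446.
Applying E = E° − (RT ln10/nF)·log Q gives +1.20 − (0.0591/6)(−3.446) = +1.23 V.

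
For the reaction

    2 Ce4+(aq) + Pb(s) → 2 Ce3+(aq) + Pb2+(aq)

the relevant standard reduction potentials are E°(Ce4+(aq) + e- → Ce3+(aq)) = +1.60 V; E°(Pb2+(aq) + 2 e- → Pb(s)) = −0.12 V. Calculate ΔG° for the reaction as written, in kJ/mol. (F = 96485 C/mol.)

In the reaction as written Ce4+(aq) is reduced, so the Ce⁴⁺/Ce³⁺ couple is the cathode and Pb²⁺/Pb is the anode.
E°cell = +1.60 − (−0.12) = +1.72 V; balancing electrons gives n = 2.
ΔG° = −nFE°cell = −(2)(96485)(+1.72) J/mol = −332 kJ/mol.

−332 kJ/mol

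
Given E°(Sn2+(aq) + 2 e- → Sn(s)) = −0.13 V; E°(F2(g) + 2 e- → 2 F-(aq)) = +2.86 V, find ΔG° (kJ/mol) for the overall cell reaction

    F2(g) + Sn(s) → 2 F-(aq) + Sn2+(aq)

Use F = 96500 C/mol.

−577 kJ/mol

In the reaction as written F2(g) is reduced, so the F₂/F⁻ couple is the cathode and Sn²⁺/Sn is the anode.
E°cell = +2.86 − (−0.13) = +2.99 V; balancing electrons gives n = 2.
ΔG° = −nFE°cell = −(2)(96500)(+2.99) J/mol = −577 kJ/mol.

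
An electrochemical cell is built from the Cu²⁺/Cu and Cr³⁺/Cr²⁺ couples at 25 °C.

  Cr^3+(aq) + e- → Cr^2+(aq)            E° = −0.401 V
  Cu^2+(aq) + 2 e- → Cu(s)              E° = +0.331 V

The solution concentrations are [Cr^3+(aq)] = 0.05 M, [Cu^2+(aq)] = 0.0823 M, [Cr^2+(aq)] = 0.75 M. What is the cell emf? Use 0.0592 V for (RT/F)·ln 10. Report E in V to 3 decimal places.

Cu²⁺/Cu is reduced (cathode, E° = +0.331 V) and Cr³⁺/Cr²⁺ is oxidized (anode).
E°cell = +0.331 − (−0.401) = +0.732 V, with n = 2 electrons transferred.
For the overall reaction Cu^2+(aq) + 2 Cr^2+(aq) → Cu(s) + 2 Cr^3+(aq), Q = [Cr^3+(aq)]^2 / ([Cu^2+(aq)]·[Cr^2+(aq)]^2) = 0.054, giving log Q = −1.268.
Applying E = E° − (RT ln10/nF)·log Q gives +0.732 − (0.0592/2)(−1.268) = +0.770 V.

+0.770 V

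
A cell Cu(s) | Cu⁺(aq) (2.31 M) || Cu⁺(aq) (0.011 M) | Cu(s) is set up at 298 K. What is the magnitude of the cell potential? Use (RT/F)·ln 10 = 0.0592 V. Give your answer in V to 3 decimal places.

For a concentration cell E°cell = 0, since both electrodes use the same couple.
The compartment with the higher Cu⁺(aq) concentration (2.31 M) acts as the cathode; ions are reduced there and produced at the dilute (0.011 M) anode.
With n = 1, Ecell = −(0.0592/1)·log([dilute]/[conc]) = −(0.0592/1)·log(0.011/2.31) = +0.137 V.

0.137 V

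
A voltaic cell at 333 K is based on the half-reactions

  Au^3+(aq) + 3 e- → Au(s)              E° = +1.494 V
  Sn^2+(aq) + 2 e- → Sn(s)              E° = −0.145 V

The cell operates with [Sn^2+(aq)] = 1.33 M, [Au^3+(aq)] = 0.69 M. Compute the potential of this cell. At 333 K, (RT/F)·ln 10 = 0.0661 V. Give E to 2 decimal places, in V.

+1.63 V

The Au³⁺/Au couple has the more positive E°, so it is the cathode; Sn²⁺/Sn is the anode.
The standard potential is +1.494 − (−0.145) = +1.639 V and the balanced reaction transfers n = 6 electrons.
The balanced reaction is 2 Au^3+(aq) + 3 Sn(s) → 2 Au(s) + 3 Sn^2+(aq), so Q = [Sn^2+(aq)]^3 / [Au^3+(aq)]^2 = 4.94 and log Q = 0.694.
Applying E = E° − (RT ln10/nF)·log Q gives +1.639 − (0.0661/6)(0.694) = +1.63 V.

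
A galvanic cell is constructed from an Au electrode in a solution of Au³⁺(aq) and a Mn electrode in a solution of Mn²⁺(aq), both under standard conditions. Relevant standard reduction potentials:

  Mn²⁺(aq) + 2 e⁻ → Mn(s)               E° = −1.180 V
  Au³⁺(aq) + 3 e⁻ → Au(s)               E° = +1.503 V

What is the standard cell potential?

The Au³⁺/Au couple has the higher E°, so Au ion is reduced (cathode) and Mn is oxidized (anode).
E°cell = E°(cathode) − E°(anode) = +1.503 − (−1.180) = +2.683 V.

+2.683 V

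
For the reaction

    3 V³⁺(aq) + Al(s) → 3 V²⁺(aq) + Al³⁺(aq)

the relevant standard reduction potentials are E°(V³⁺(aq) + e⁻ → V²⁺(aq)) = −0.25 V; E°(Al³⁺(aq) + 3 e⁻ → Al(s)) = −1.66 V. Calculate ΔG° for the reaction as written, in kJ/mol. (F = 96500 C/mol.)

In the reaction as written V³⁺(aq) is reduced, so the V³⁺/V²⁺ couple is the cathode and Al³⁺/Al is the anode.
E°cell = −0.25 − (−1.66) = +1.41 V; balancing electrons gives n = 3.
ΔG° = −nFE°cell = −(3)(96500)(+1.41) J/mol = −408 kJ/mol.

−408 kJ/mol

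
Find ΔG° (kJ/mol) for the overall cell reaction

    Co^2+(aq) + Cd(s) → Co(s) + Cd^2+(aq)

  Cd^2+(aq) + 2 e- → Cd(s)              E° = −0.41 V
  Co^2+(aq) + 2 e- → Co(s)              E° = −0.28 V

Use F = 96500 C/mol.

−25.1 kJ/mol

In the reaction as written Co^2+(aq) is reduced, so the Co²⁺/Co couple is the cathode and Cd²⁺/Cd is the anode.
E°cell = −0.28 − (−0.41) = +0.13 V; balancing electrons gives n = 2.
ΔG° = −nFE°cell = −(2)(96500)(+0.13) J/mol = −25.1 kJ/mol.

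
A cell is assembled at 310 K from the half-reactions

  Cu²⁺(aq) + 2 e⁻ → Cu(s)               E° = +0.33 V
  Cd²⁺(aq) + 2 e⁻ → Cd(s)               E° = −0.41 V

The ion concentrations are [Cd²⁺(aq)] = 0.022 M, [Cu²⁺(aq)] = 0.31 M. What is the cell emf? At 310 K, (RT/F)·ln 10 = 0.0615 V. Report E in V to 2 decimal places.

The Cu²⁺/Cu couple has the more positive E°, so it is the cathode; Cd²⁺/Cd is the anode.
E°cell = +0.33 − (−0.41) = +0.74 V, with n = 2 electrons transferred.
Balancing gives Cu²⁺(aq) + Cd(s) → Cu(s) + Cd²⁺(aq); hence Q = [Cd²⁺(aq)] / [Cu²⁺(aq)] = 0.071 (log Q = −1.149).
Applying E = E° − (RT ln10/nF)·log Q gives +0.74 − (0.0615/2)(−1.149) = +0.78 V.

+0.78 V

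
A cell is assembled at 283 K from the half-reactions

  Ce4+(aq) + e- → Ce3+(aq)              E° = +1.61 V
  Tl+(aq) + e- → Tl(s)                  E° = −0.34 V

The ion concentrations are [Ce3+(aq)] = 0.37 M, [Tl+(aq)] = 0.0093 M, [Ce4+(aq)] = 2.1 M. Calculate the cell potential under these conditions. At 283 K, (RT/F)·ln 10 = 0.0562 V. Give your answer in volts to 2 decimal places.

Ce⁴⁺/Ce³⁺ is reduced (cathode, E° = +1.61 V) and Tl⁺/Tl is oxidized (anode).
The standard potential is +1.61 − (−0.34) = +1.95 V and the balanced reaction transfers n = 1 electron.
For the overall reaction Ce4+(aq) + Tl(s) → Ce3+(aq) + Tl+(aq), Q = ([Ce3+(aq)]·[Tl+(aq)]) / [Ce4+(aq)] = 0.00164, giving log Q = −2.786.
E = E° − (0.0562/n)·log Q = +1.95 − (0.0562/1)(−2.786) = +2.11 V.

+2.11 V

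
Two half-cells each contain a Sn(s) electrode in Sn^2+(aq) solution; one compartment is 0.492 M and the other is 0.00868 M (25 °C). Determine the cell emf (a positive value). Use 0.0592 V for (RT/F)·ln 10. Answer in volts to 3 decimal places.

For a concentration cell E°cell = 0, since both electrodes use the same couple.
The compartment with the higher Sn^2+(aq) concentration (0.492 M) acts as the cathode; ions are reduced there and produced at the dilute (0.00868 M) anode.
With n = 2, Ecell = −(0.0592/2)·log([dilute]/[conc]) = −(0.0592/2)·log(0.00868/0.492) = +0.052 V.

0.052 V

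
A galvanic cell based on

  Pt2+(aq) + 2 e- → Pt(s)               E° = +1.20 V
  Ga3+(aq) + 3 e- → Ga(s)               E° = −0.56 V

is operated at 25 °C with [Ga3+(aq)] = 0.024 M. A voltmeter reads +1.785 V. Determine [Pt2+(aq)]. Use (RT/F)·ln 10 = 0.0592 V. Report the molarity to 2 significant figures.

With Pt²⁺/Pt at the cathode and Ga³⁺/Ga at the anode, E°cell = +1.20 − (−0.56) = +1.76 V (n = 6).
Since E = E° − (0.0592/n)·log Q, log Q = n(E° − E)/0.0592 = −2.534.
Balancing electrons gives 3 Pt2+(aq) + 2 Ga(s) → 3 Pt(s) + 2 Ga3+(aq); thus Q = [Ga3+(aq)]^2 / [Pt2+(aq)]^3.
Substituting the known concentrations and solving, log [Pt2+(aq)] = −0.235 and [Pt2+(aq)] = 0.58 M.

0.58 M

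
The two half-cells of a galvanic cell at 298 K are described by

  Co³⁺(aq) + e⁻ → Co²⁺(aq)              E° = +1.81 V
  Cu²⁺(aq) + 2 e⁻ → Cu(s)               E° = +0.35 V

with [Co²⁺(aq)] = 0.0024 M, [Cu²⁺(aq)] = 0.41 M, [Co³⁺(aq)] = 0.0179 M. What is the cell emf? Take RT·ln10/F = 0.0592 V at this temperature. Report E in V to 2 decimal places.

+1.52 V

The Co³⁺/Co²⁺ couple has the more positive E°, so it is the cathode; Cu²⁺/Cu is the anode.
E°cell = E°cat − E°an = +1.81 − (+0.35) = +1.46 V; n = 2.
For the overall reaction 2 Co³⁺(aq) + Cu(s) → 2 Co²⁺(aq) + Cu²⁺(aq), Q = ([Co²⁺(aq)]^2·[Cu²⁺(aq)]) / [Co³⁺(aq)]^2 = 0.00737, giving log Q = −2.132.
Applying E = E° − (RT ln10/nF)·log Q gives +1.46 − (0.0592/2)(−2.132) = +1.52 V.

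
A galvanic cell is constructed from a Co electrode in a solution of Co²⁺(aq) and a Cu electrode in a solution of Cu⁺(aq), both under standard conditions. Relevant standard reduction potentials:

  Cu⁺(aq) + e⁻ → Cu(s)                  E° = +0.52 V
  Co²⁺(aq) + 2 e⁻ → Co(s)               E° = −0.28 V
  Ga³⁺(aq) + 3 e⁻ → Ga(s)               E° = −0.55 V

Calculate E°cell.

Of the two couples in this cell, the one with the more positive reduction potential is reduced at the cathode: here that is Cu⁺/Cu (+0.52 V); Co²⁺/Co (−0.28 V) is the anode.
E°cell = E°(cathode) − E°(anode) = +0.52 − (−0.28) = +0.80 V.

+0.80 V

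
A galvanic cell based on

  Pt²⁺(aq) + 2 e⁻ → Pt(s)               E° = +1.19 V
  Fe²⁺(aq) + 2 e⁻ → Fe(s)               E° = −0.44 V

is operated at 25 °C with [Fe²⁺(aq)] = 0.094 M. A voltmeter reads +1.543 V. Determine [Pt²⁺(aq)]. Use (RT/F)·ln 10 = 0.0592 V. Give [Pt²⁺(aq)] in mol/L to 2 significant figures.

0.00011 M

With Pt²⁺/Pt at the cathode and Fe²⁺/Fe at the anode, E°cell = +1.19 − (−0.44) = +1.63 V (n = 2).
Since E = E° − (0.0592/n)·log Q, log Q = n(E° − E)/0.0592 = 2.939.
For Pt²⁺(aq) + Fe(s) → Pt(s) + Fe²⁺(aq), the reaction quotient is Q = [Fe²⁺(aq)] / [Pt²⁺(aq)].
Substituting the known concentrations and solving, log [Pt²⁺(aq)] = −3.966 and [Pt²⁺(aq)] = 0.00011 M.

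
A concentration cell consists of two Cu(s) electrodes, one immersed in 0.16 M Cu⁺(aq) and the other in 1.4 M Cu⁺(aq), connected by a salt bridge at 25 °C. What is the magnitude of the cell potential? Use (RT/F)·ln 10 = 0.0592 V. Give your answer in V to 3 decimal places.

For a concentration cell E°cell = 0, since both electrodes use the same couple.
The compartment with the higher Cu⁺(aq) concentration (1.4 M) acts as the cathode; ions are reduced there and produced at the dilute (0.16 M) anode.
With n = 1, Ecell = −(0.0592/1)·log([dilute]/[conc]) = −(0.0592/1)·log(0.16/1.4) = +0.056 V.

0.056 V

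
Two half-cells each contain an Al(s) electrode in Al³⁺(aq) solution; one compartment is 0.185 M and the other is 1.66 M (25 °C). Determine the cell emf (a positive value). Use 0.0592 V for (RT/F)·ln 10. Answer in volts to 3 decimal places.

0.019 V

For a concentration cell E°cell = 0, since both electrodes use the same couple.
The compartment with the higher Al³⁺(aq) concentration (1.66 M) acts as the cathode; ions are reduced there and produced at the dilute (0.185 M) anode.
With n = 3, Ecell = −(0.0592/3)·log([dilute]/[conc]) = −(0.0592/3)·log(0.185/1.66) = +0.019 V.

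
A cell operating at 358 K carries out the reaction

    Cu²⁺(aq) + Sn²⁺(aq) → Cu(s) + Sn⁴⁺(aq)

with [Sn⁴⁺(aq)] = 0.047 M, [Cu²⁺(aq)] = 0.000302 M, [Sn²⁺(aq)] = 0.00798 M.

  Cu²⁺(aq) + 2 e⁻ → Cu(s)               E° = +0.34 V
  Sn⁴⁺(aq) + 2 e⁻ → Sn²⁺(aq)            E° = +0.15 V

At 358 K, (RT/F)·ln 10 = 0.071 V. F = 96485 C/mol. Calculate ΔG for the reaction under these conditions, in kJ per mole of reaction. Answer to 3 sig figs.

E°cell = +0.34 − (+0.15) = +0.19 V; the balanced reaction transfers n = 2 electrons.
The reaction quotient is [Sn⁴⁺(aq)] / ([Cu²⁺(aq)]·[Sn²⁺(aq)]) = 1.95×10^4; by Nernst, E = +0.19 − (0.071/2)(4.290) = +0.0377 V.
Then ΔG = −nFE = −2 × 96485 × +0.0377 J/mol = −7.27 kJ/mol.

−7.27 kJ/mol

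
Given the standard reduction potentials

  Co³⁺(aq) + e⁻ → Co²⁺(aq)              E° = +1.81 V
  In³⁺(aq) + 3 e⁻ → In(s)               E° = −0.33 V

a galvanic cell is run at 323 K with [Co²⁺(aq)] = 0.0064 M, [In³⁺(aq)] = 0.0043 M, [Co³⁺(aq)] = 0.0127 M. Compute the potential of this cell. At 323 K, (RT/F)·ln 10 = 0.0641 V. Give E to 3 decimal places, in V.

+2.210 V

Co³⁺/Co²⁺ is reduced (cathode, E° = +1.81 V) and In³⁺/In is oxidized (anode).
The standard potential is +1.81 − (−0.33) = +2.14 V and the balanced reaction transfers n = 3 electrons.
Balancing gives 3 Co³⁺(aq) + In(s) → 3 Co²⁺(aq) + In³⁺(aq); hence Q = ([Co²⁺(aq)]^3·[In³⁺(aq)]) / [Co³⁺(aq)]^3 = 0.00055 (log Q = −3.259).
E = E° − (0.0641/n)·log Q = +2.14 − (0.0641/3)(−3.259) = +2.210 V.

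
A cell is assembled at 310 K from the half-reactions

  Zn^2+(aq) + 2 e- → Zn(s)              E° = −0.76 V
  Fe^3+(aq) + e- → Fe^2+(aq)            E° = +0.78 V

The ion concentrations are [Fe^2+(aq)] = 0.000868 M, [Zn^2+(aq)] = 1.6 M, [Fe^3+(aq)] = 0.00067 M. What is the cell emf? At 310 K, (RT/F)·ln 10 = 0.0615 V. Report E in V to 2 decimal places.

Fe³⁺/Fe²⁺ is reduced (cathode, E° = +0.78 V) and Zn²⁺/Zn is oxidized (anode).
E°cell = E°cat − E°an = +0.78 − (−0.76) = +1.54 V; n = 2.
The balanced reaction is 2 Fe^3+(aq) + Zn(s) → 2 Fe^2+(aq) + Zn^2+(aq), so Q = ([Fe^2+(aq)]^2·[Zn^2+(aq)]) / [Fe^3+(aq)]^2 = 2.69 and log Q = 0.429.
E = E° − (0.0615/n)·log Q = +1.54 − (0.0615/2)(0.429) = +1.53 V.

+1.53 V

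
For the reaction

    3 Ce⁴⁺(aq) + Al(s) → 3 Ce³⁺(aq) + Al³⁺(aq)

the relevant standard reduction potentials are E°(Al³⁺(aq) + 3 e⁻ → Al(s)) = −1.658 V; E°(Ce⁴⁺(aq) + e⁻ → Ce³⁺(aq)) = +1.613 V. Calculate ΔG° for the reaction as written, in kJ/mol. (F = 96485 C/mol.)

−947 kJ/mol

In the reaction as written Ce⁴⁺(aq) is reduced, so the Ce⁴⁺/Ce³⁺ couple is the cathode and Al³⁺/Al is the anode.
E°cell = +1.613 − (−1.658) = +3.271 V; balancing electrons gives n = 3.
ΔG° = −nFE°cell = −(3)(96485)(+3.271) J/mol = −947 kJ/mol.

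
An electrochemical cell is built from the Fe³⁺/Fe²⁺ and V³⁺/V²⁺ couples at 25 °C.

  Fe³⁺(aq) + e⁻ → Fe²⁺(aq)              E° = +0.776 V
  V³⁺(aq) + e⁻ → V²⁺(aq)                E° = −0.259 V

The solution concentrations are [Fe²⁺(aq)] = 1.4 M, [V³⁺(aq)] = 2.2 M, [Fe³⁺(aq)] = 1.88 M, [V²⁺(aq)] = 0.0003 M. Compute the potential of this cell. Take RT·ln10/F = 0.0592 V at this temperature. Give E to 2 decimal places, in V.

+0.81 V

Fe³⁺/Fe²⁺ is reduced (cathode, E° = +0.776 V) and V³⁺/V²⁺ is oxidized (anode).
The standard potential is +0.776 − (−0.259) = +1.035 V and the balanced reaction transfers n = 1 electron.
For the overall reaction Fe³⁺(aq) + V²⁺(aq) → Fe²⁺(aq) + V³⁺(aq), Q = ([Fe²⁺(aq)]·[V³⁺(aq)]) / ([Fe³⁺(aq)]·[V²⁺(aq)]) = 5.46×10^3, giving log Q = 3.737.
Applying E = E° − (RT ln10/nF)·log Q gives +1.035 − (0.0592/1)(3.737) = +0.81 V.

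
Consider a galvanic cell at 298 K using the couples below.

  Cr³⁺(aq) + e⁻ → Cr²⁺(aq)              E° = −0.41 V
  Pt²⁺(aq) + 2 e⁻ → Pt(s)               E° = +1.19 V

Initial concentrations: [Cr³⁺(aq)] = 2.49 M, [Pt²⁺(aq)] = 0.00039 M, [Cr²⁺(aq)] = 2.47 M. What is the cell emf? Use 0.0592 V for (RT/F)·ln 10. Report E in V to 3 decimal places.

+1.499 V

Pt²⁺/Pt is reduced (cathode, E° = +1.19 V) and Cr³⁺/Cr²⁺ is oxidized (anode).
E°cell = E°cat − E°an = +1.19 − (−0.41) = +1.60 V; n = 2.
The balanced reaction is Pt²⁺(aq) + 2 Cr²⁺(aq) → Pt(s) + 2 Cr³⁺(aq), so Q = [Cr³⁺(aq)]^2 / ([Pt²⁺(aq)]·[Cr²⁺(aq)]^2) = 2.61×10^3 and log Q = 3.416.
E = E° − (0.0592/n)·log Q = +1.60 − (0.0592/2)(3.416) = +1.499 V.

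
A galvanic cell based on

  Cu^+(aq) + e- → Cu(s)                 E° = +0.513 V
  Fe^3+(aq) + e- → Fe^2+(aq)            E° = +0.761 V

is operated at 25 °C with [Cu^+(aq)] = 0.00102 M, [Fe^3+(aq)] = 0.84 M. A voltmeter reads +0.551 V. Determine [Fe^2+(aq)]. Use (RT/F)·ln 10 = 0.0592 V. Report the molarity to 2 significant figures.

0.0063 M

With Fe³⁺/Fe²⁺ at the cathode and Cu⁺/Cu at the anode, E°cell = +0.761 − (+0.513) = +0.248 V (n = 1).
From the Nernst equation, log Q = n(E° − E)/0.0592 = 1·(+0.248 − (+0.551))/0.0592 = −5.118.
The balanced reaction is Fe^3+(aq) + Cu(s) → Fe^2+(aq) + Cu^+(aq), so Q = ([Fe^2+(aq)]·[Cu^+(aq)]) / [Fe^3+(aq)].
Isolating [Fe^2+(aq)] in Q = 10^{−5.118} yields log [Fe^2+(aq)] = −2.202, i.e. 0.0063 M.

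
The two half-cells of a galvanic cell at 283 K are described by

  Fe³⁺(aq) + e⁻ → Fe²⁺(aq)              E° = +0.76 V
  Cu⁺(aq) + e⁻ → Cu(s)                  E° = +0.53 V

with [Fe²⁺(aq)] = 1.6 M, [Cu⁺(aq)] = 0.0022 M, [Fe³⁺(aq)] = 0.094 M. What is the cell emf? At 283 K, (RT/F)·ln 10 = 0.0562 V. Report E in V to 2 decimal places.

The Fe³⁺/Fe²⁺ couple has the more positive E°, so it is the cathode; Cu⁺/Cu is the anode.
E°cell = E°cat − E°an = +0.76 − (+0.53) = +0.23 V; n = 1.
For the overall reaction Fe³⁺(aq) + Cu(s) → Fe²⁺(aq) + Cu⁺(aq), Q = ([Fe²⁺(aq)]·[Cu⁺(aq)]) / [Fe³⁺(aq)] = 0.0374, giving log Q = −1.427.
E = E° − (0.0562/n)·log Q = +0.23 − (0.0562/1)(−1.427) = +0.31 V.

+0.31 V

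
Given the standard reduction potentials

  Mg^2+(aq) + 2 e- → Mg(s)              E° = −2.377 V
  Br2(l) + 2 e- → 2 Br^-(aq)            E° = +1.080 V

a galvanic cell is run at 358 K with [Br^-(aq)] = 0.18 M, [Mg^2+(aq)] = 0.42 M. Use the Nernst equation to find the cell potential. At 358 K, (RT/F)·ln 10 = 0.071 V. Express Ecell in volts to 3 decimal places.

+3.523 V

The Br₂/Br⁻ couple has the more positive E°, so it is the cathode; Mg²⁺/Mg is the anode.
E°cell = +1.080 − (−2.377) = +3.457 V, with n = 2 electrons transferred.
The balanced reaction is Br2(l) + Mg(s) → 2 Br^-(aq) + Mg^2+(aq), so Q = [Br^-(aq)]^2·[Mg^2+(aq)] = 0.0136 and log Q = −1.866.
E = E° − (0.071/n)·log Q = +3.457 − (0.071/2)(−1.866) = +3.523 V.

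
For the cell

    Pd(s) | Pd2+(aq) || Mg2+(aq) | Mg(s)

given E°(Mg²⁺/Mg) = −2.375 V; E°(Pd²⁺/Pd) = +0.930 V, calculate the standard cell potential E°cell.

−3.305 V

By convention the left-hand electrode in cell notation is the anode (oxidation) and the right-hand electrode is the cathode (reduction).
E°cell = E°(right) − E°(left) = −2.375 − (+0.930) = −3.305 V.
The negative sign shows that, as written, the cell would require an external voltage to drive the reaction.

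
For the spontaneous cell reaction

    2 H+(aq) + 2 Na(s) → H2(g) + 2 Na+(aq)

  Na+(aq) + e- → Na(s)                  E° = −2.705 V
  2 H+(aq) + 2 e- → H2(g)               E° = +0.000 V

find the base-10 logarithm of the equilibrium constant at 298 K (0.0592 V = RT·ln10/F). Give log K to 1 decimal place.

The 2H⁺/H₂ couple is reduced (cathode); E°cell = +0.000 − (−2.705) = +2.705 V with n = 2.
At equilibrium E = 0, so log K = nE°cell / 0.0592 = (2)(+2.705) / 0.0592 = 91.4.

log K = 91.4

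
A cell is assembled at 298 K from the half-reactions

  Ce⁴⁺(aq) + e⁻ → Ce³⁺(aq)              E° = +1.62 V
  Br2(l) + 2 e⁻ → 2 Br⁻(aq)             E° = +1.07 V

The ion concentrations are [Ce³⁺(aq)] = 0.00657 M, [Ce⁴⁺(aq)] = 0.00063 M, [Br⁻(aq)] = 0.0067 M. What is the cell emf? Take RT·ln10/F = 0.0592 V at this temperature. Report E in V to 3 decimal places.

Ce⁴⁺/Ce³⁺ is reduced (cathode, E° = +1.62 V) and Br₂/Br⁻ is oxidized (anode).
E°cell = +1.62 − (+1.07) = +0.55 V, with n = 2 electrons transferred.
Balancing gives 2 Ce⁴⁺(aq) + 2 Br⁻(aq) → 2 Ce³⁺(aq) + Br2(l); hence Q = [Ce³⁺(aq)]^2 / ([Ce⁴⁺(aq)]^2·[Br⁻(aq)]^2) = 2.42×10^6 (log Q = 6.384).
Applying E = E° − (RT ln10/nF)·log Q gives +0.55 − (0.0592/2)(6.384) = +0.361 V.

+0.361 V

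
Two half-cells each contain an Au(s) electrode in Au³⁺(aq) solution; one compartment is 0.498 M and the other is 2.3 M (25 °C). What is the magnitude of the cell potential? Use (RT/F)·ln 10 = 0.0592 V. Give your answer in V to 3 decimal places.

0.013 V

For a concentration cell E°cell = 0, since both electrodes use the same couple.
The compartment with the higher Au³⁺(aq) concentration (2.3 M) acts as the cathode; ions are reduced there and produced at the dilute (0.498 M) anode.
With n = 3, Ecell = −(0.0592/3)·log([dilute]/[conc]) = −(0.0592/3)·log(0.498/2.3) = +0.013 V.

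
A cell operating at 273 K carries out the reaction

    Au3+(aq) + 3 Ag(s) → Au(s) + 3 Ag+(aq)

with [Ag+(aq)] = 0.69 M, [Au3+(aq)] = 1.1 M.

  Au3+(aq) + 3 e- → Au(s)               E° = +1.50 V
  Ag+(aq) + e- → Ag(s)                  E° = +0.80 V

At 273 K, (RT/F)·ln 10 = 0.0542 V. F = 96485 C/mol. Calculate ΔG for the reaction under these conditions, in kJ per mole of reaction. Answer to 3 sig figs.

With Au³⁺/Au reduced at the cathode, E°cell = +1.50 − (+0.80) = +0.70 V and n = 3.
Here Q = [Ag+(aq)]^3 / [Au3+(aq)] = 0.299 (log Q = −0.525), giving E = +0.70 − (0.0542/3)·(−0.525) = +0.7095 V.
ΔG = −nFE = −(3)(96485)(+0.7095) J/mol = −205 kJ/mol.

−205 kJ/mol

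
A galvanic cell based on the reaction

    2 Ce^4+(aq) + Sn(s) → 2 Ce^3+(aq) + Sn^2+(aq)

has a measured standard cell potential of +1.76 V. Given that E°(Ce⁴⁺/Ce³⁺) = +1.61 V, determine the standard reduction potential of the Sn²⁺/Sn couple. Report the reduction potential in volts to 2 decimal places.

−0.15 V

In the reaction as written the Ce⁴⁺/Ce³⁺ couple is reduced (cathode) and Sn²⁺/Sn is oxidized (anode), so E°cell = E°(Ce⁴⁺/Ce³⁺) − E°(Sn²⁺/Sn).
E°(Sn²⁺/Sn) = E°(cathode) − E°cell = +1.61 − (+1.76) = −0.15 V.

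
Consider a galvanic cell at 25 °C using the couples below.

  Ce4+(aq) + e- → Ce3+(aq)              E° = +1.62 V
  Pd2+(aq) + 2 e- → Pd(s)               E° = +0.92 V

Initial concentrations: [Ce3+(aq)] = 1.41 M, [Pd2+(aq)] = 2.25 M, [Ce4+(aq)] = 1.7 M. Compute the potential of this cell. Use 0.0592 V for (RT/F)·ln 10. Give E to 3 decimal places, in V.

+0.694 V

Ce⁴⁺/Ce³⁺ is reduced (cathode, E° = +1.62 V) and Pd²⁺/Pd is oxidized (anode).
E°cell = E°cat − E°an = +1.62 − (+0.92) = +0.70 V; n = 2.
The balanced reaction is 2 Ce4+(aq) + Pd(s) → 2 Ce3+(aq) + Pd2+(aq), so Q = ([Ce3+(aq)]^2·[Pd2+(aq)]) / [Ce4+(aq)]^2 = 1.55 and log Q = 0.190.
Applying E = E° − (RT ln10/nF)·log Q gives +0.70 − (0.0592/2)(0.190) = +0.694 V.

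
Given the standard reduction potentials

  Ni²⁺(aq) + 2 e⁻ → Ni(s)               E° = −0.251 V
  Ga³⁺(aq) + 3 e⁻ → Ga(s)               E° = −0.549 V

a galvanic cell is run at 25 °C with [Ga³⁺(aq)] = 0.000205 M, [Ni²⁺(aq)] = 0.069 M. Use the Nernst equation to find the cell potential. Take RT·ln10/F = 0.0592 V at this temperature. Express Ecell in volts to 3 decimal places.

+0.336 V

The Ni²⁺/Ni couple has the more positive E°, so it is the cathode; Ga³⁺/Ga is the anode.
E°cell = −0.251 − (−0.549) = +0.298 V, with n = 6 electrons transferred.
Balancing gives 3 Ni²⁺(aq) + 2 Ga(s) → 3 Ni(s) + 2 Ga³⁺(aq); hence Q = [Ga³⁺(aq)]^2 / [Ni²⁺(aq)]^3 = 0.000128 (log Q = −3.893).
Applying E = E° − (RT ln10/nF)·log Q gives +0.298 − (0.0592/6)(−3.893) = +0.336 V.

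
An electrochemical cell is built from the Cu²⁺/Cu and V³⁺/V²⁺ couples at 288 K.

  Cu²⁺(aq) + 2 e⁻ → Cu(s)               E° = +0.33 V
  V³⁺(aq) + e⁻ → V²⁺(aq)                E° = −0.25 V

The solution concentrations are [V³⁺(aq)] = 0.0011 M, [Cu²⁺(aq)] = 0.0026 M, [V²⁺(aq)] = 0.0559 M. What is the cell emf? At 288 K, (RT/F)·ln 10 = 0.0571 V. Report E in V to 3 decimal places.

+0.604 V

Cu²⁺/Cu is reduced (cathode, E° = +0.33 V) and V³⁺/V²⁺ is oxidized (anode).
E°cell = +0.33 − (−0.25) = +0.58 V, with n = 2 electrons transferred.
The balanced reaction is Cu²⁺(aq) + 2 V²⁺(aq) → Cu(s) + 2 V³⁺(aq), so Q = [V³⁺(aq)]^2 / ([Cu²⁺(aq)]·[V²⁺(aq)]^2) = 0.149 and log Q = −0.827.
By the Nernst equation, E = +0.58 − (0.0571/2)·(−0.827) = +0.604 V.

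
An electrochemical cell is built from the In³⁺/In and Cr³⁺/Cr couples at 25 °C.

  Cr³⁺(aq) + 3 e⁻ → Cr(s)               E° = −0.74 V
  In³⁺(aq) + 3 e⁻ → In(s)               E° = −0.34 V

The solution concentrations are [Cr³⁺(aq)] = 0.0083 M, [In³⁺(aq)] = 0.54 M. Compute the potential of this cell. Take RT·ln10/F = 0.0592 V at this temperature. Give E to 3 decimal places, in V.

Since E°(In³⁺/In) > E°(Cr³⁺/Cr), In³⁺/In serves as the cathode.
E°cell = E°cat − E°an = −0.34 − (−0.74) = +0.40 V; n = 3.
The balanced reaction is In³⁺(aq) + Cr(s) → In(s) + Cr³⁺(aq), so Q = [Cr³⁺(aq)] / [In³⁺(aq)] = 0.0154 and log Q = −1.813.
By the Nernst equation, E = +0.40 − (0.0592/3)·(−1.813) = +0.436 V.

+0.436 V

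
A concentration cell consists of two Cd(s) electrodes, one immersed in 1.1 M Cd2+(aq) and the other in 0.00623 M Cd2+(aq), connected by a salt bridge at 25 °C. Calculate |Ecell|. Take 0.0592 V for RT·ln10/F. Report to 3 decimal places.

0.067 V

For a concentration cell E°cell = 0, since both electrodes use the same couple.
The compartment with the higher Cd2+(aq) concentration (1.1 M) acts as the cathode; ions are reduced there and produced at the dilute (0.00623 M) anode.
With n = 2, Ecell = −(0.0592/2)·log([dilute]/[conc]) = −(0.0592/2)·log(0.00623/1.1) = +0.067 V.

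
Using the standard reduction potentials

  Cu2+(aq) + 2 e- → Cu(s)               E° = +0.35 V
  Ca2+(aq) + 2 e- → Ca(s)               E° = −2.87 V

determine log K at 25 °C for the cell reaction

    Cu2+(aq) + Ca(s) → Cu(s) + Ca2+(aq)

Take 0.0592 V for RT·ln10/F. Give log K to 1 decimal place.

log K = 108.8

The Cu²⁺/Cu couple is reduced (cathode); E°cell = +0.35 − (−2.87) = +3.22 V with n = 2.
At equilibrium E = 0, so log K = nE°cell / 0.0592 = (2)(+3.22) / 0.0592 = 108.8.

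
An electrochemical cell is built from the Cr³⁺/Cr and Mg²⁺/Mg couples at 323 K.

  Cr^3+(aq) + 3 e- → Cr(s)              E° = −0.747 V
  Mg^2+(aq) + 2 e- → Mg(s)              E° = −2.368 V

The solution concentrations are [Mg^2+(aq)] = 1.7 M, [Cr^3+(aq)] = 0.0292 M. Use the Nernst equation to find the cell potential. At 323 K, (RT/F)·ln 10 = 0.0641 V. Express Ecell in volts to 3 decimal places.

Since E°(Cr³⁺/Cr) > E°(Mg²⁺/Mg), Cr³⁺/Cr serves as the cathode.
E°cell = E°cat − E°an = −0.747 − (−2.368) = +1.621 V; n = 6.
Balancing gives 2 Cr^3+(aq) + 3 Mg(s) → 2 Cr(s) + 3 Mg^2+(aq); hence Q = [Mg^2+(aq)]^3 / [Cr^3+(aq)]^2 = 5.76×10^3 (log Q = 3.761).
By the Nernst equation, E = +1.621 − (0.0641/6)·(3.761) = +1.581 V.

+1.581 V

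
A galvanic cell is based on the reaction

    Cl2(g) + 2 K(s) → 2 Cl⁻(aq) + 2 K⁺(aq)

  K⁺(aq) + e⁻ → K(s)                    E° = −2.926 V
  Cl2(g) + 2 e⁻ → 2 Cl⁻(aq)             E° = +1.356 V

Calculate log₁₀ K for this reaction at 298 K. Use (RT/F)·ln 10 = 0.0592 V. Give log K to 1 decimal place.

log K = 144.7

The Cl₂/Cl⁻ couple is reduced (cathode); E°cell = +1.356 − (−2.926) = +4.282 V with n = 2.
At equilibrium E = 0, so log K = nE°cell / 0.0592 = (2)(+4.282) / 0.0592 = 144.7.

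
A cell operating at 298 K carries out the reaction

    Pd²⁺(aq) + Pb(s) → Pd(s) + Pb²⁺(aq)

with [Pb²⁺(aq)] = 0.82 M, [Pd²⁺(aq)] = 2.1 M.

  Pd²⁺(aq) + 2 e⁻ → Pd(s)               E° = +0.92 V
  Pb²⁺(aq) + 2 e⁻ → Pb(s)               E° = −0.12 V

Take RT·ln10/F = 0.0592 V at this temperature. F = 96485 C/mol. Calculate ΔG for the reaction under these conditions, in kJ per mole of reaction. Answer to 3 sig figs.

−203 kJ/mol

E°cell = +0.92 − (−0.12) = +1.04 V; the balanced reaction transfers n = 2 electrons.
The reaction quotient is [Pb²⁺(aq)] / [Pd²⁺(aq)] = 0.39; by Nernst, E = +1.04 − (0.0592/2)(−0.408) = +1.0521 V.
Finally ΔG = −nFE = −(2)(96485 C/mol)(+1.0521 V) = −203 kJ/mol.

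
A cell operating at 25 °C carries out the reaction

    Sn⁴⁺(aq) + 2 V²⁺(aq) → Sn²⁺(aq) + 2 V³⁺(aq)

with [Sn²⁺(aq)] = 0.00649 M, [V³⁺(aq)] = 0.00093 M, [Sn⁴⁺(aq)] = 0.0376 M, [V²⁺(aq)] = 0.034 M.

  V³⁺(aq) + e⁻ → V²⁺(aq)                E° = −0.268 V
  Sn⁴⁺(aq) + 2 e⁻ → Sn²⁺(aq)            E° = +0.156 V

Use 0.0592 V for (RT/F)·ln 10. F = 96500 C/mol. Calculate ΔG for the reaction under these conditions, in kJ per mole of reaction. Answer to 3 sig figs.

−104 kJ/mol

With Sn⁴⁺/Sn²⁺ reduced at the cathode, E°cell = +0.156 − (−0.268) = +0.424 V and n = 2.
Q = ([Sn²⁺(aq)]·[V³⁺(aq)]^2) / ([Sn⁴⁺(aq)]·[V²⁺(aq)]^2) = 0.000129, so log Q = −3.889 and E = +0.424 − (0.0592/2)(−3.889) = +0.5391 V.
ΔG = −nFE = −(2)(96500)(+0.5391) J/mol = −104 kJ/mol.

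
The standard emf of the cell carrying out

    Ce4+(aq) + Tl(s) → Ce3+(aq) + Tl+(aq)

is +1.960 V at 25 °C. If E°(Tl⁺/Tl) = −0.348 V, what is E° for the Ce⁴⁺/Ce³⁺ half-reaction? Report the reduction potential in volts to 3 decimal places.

In the reaction as written the Ce⁴⁺/Ce³⁺ couple is reduced (cathode) and Tl⁺/Tl is oxidized (anode), so E°cell = E°(Ce⁴⁺/Ce³⁺) − E°(Tl⁺/Tl).
E°(Ce⁴⁺/Ce³⁺) = E°cell + E°(anode) = +1.960 + (−0.348) = +1.612 V.

+1.612 V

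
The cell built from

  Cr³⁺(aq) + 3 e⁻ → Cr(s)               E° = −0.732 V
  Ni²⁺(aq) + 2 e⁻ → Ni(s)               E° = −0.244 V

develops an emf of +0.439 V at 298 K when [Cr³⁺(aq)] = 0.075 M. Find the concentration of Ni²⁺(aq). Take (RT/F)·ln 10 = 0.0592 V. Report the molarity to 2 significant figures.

0.0039 M

Ni²⁺/Ni is the cathode (higher E°); E°cell = −0.244 − (−0.732) = +0.488 V with n = 6.
Rearranging E = E° − (0.0592/n)·log Q gives log Q = 6(+0.488 − (+0.439))/0.0592 = 4.966.
The balanced reaction is 3 Ni²⁺(aq) + 2 Cr(s) → 3 Ni(s) + 2 Cr³⁺(aq), so Q = [Cr³⁺(aq)]^2 / [Ni²⁺(aq)]^3.
Isolating [Ni²⁺(aq)] in Q = 10^{4.966} yields log [Ni²⁺(aq)] = −2.405, i.e. 0.0039 M.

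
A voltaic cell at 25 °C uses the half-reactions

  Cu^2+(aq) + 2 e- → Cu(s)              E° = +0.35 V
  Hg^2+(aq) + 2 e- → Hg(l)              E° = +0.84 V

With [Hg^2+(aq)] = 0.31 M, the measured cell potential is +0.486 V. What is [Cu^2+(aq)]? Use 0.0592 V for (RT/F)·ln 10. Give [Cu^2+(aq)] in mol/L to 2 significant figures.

0.42 M

Hg²⁺/Hg is the cathode (higher E°); E°cell = +0.84 − (+0.35) = +0.49 V with n = 2.
From the Nernst equation, log Q = n(E° − E)/0.0592 = 2·(+0.49 − (+0.486))/0.0592 = 0.135.
For Hg^2+(aq) + Cu(s) → Hg(l) + Cu^2+(aq), the reaction quotient is Q = [Cu^2+(aq)] / [Hg^2+(aq)].
Solving for the unknown gives log [Cu^2+(aq)] = −0.374, so [Cu^2+(aq)] ≈ 0.42 M.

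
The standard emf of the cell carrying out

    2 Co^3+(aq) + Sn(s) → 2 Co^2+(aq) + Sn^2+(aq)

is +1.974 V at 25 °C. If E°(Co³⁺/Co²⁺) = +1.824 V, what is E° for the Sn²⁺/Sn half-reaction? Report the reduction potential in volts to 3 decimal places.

In the reaction as written the Co³⁺/Co²⁺ couple is reduced (cathode) and Sn²⁺/Sn is oxidized (anode), so E°cell = E°(Co³⁺/Co²⁺) − E°(Sn²⁺/Sn).
E°(Sn²⁺/Sn) = E°(cathode) − E°cell = +1.824 − (+1.974) = −0.150 V.

−0.150 V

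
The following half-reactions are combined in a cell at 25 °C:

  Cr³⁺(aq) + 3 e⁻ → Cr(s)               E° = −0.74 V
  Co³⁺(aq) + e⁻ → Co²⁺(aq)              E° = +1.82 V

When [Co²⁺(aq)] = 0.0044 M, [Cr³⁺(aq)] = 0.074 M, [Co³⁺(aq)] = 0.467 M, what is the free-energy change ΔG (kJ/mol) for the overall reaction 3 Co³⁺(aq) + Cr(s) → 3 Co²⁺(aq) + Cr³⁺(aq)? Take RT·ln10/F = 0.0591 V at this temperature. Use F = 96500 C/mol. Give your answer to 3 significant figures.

The standard cell potential is +1.82 − (−0.74) = +2.56 V, with n = 3 electrons in the balanced equation.
The reaction quotient is ([Co²⁺(aq)]^3·[Cr³⁺(aq)]) / [Co³⁺(aq)]^3 = 6.19×10^−8; by Nernst, E = +2.56 − (0.0591/3)(−7.208) = +2.7020 V.
Then ΔG = −nFE = −3 × 96500 × +2.7020 J/mol = −782 kJ/mol.

−782 kJ/mol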